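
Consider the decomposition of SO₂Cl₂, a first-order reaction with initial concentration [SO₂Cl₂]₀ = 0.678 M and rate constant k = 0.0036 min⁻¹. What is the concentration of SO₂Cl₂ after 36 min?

0.5956 M

Step 1: For a first-order reaction: [SO₂Cl₂] = [SO₂Cl₂]₀ × e^(-kt)
Step 2: [SO₂Cl₂] = 0.678 × e^(-0.0036 × 36)
Step 3: [SO₂Cl₂] = 0.678 × e^(-0.1296)
Step 4: [SO₂Cl₂] = 0.678 × 0.878447 = 0.5956 M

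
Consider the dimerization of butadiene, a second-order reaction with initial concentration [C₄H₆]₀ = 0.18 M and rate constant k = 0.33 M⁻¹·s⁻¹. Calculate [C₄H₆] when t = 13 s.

0.1016 M

Step 1: For a second-order reaction: 1/[C₄H₆] = 1/[C₄H₆]₀ + kt
Step 2: 1/[C₄H₆] = 1/0.18 + 0.33 × 13
Step 3: 1/[C₄H₆] = 5.556 + 4.29 = 9.846
Step 4: [C₄H₆] = 1/9.846 = 0.1016 M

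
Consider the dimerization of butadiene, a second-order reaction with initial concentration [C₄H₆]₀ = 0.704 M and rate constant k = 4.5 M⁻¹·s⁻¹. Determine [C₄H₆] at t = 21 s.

0.01043 M

Step 1: For a second-order reaction: 1/[C₄H₆] = 1/[C₄H₆]₀ + kt
Step 2: 1/[C₄H₆] = 1/0.704 + 4.5 × 21
Step 3: 1/[C₄H₆] = 1.42 + 94.5 = 95.92
Step 4: [C₄H₆] = 1/95.92 = 0.01043 M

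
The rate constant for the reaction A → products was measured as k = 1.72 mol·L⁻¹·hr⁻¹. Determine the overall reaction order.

zeroth order (0)

Step 1: The units of k for an nth-order reaction are (concentration)^(1-n)·(time)⁻¹.
Step 2: Here k has units mol·L⁻¹·hr⁻¹, so the concentration exponent is 1.
Step 3: 1 - n = 1 ⇒ n = 0. The reaction is zeroth order.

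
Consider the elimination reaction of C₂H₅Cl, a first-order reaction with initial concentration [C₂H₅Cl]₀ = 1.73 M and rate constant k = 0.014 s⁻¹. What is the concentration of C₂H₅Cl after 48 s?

0.8835 M

Step 1: For a first-order reaction: [C₂H₅Cl] = [C₂H₅Cl]₀ × e^(-kt)
Step 2: [C₂H₅Cl] = 1.73 × e^(-0.014 × 48)
Step 3: [C₂H₅Cl] = 1.73 × e^(-0.672)
Step 4: [C₂H₅Cl] = 1.73 × 0.510686 = 0.8835 M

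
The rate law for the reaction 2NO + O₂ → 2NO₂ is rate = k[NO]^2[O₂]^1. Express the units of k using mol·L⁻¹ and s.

(mol·L⁻¹)⁻²·s⁻¹

Step 1: Overall order = 2 + 1 = 3.
Step 2: rate has units mol·L⁻¹·s⁻¹; [NO]^2[O₂]^1 has units (mol·L⁻¹)^3.
Step 3: k = rate/([NO]^2[O₂]^1), so units of k = (mol·L⁻¹)^(1-3)·s⁻¹ = (mol·L⁻¹)⁻²·s⁻¹.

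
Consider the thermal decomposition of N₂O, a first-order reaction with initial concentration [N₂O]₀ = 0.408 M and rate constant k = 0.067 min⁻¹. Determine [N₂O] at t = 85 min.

0.001372 M

Step 1: For a first-order reaction: [N₂O] = [N₂O]₀ × e^(-kt)
Step 2: [N₂O] = 0.408 × e^(-0.067 × 85)
Step 3: [N₂O] = 0.408 × e^(-5.695)
Step 4: [N₂O] = 0.408 × 0.00336274 = 0.001372 M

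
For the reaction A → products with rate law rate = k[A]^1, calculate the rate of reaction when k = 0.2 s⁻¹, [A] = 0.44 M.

0.088 M/s

Step 1: Identify the rate law: rate = k[A]^1
Step 2: Substitute values: rate = 0.2 × (0.44)^1
Step 3: Calculate: rate = 0.2 × 0.44 = 0.088 M/s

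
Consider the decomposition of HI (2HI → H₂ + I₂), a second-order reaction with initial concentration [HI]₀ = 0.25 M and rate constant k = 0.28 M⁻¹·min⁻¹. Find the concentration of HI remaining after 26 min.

0.08865 M

Step 1: For a second-order reaction: 1/[HI] = 1/[HI]₀ + kt
Step 2: 1/[HI] = 1/0.25 + 0.28 × 26
Step 3: 1/[HI] = 4 + 7.28 = 11.28
Step 4: [HI] = 1/11.28 = 0.08865 M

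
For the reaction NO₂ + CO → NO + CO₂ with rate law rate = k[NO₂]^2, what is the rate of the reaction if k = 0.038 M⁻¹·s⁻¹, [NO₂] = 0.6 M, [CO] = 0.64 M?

0.01368 M/s

Step 1: The rate law is rate = k[NO₂]^2
Step 2: Note that the rate does not depend on [CO] (zero order in CO).
Step 3: rate = 0.038 × (0.6)^2 = 0.01368 M/s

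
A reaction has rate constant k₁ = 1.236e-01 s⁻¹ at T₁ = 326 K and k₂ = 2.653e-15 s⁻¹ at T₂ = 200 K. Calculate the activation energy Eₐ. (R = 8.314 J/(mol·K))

135.4 kJ/mol

Step 1: Use the two-temperature Arrhenius form: ln(k₂/k₁) = -Eₐ/R × (1/T₂ - 1/T₁)
Step 2: ln(k₂/k₁) = ln(2.653e-15/1.236e-01) = ln(2.14644e-14) = -31.4724
Step 3: 1/T₂ - 1/T₁ = 1/200 - 1/326 = 1.932515e-03 K⁻¹
Step 4: Eₐ = -R × ln(k₂/k₁) / (1/T₂ - 1/T₁) = -8.314 × -31.4724 / 1.932515e-03
Step 5: Eₐ = 1.3540e+05 J/mol = 135.4 kJ/mol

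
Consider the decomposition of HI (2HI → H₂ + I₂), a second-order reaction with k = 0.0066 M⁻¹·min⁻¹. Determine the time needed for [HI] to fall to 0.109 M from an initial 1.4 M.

1282 min

Step 1: For second-order: t = (1/[HI] - 1/[HI]₀)/k
Step 2: t = (1/0.109 - 1/1.4)/0.0066
Step 3: t = (9.174 - 0.7143)/0.0066
Step 4: t = 8.46/0.0066 = 1282 min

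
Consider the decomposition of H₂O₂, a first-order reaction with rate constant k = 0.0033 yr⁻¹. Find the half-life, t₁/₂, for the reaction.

210 yr

Step 1: For a first-order reaction, t₁/₂ = ln(2)/k
Step 2: t₁/₂ = ln(2)/0.0033
Step 3: t₁/₂ = 0.6931/0.0033 = 210 yr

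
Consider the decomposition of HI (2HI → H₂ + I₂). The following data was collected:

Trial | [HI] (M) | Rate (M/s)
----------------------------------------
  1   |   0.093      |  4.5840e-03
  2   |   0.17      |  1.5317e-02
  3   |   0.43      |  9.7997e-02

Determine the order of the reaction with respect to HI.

second order (2)

Step 1: Compare trials to find order n where rate₂/rate₁ = ([HI]₂/[HI]₁)^n
Step 2: rate₂/rate₁ = 1.5317e-02/4.5840e-03 = 3.341
Step 3: [HI]₂/[HI]₁ = 0.17/0.093 = 1.828
Step 4: n = ln(3.341)/ln(1.828) = 2.00 ≈ 2
Step 5: The reaction is second order in HI.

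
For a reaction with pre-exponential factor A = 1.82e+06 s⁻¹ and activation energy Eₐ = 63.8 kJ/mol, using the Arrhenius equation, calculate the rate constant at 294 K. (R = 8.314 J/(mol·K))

8.40e-06 s⁻¹

Step 1: Use the Arrhenius equation: k = A × exp(-Eₐ/RT)
Step 2: Convert Eₐ to J/mol: 63.8 kJ/mol = 63800 J/mol
Step 3: Calculate the exponent: -Eₐ/(RT) = -63800/(8.314 × 294) = -26.10137
Step 4: k = 1.82e+06 × exp(-26.10137)
Step 5: k = 1.82e+06 × 4.61657e-12 = 8.4022e-06 s⁻¹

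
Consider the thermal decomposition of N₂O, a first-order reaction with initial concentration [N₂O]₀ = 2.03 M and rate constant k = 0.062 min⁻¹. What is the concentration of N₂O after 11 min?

1.026 M

Step 1: For a first-order reaction: [N₂O] = [N₂O]₀ × e^(-kt)
Step 2: [N₂O] = 2.03 × e^(-0.062 × 11)
Step 3: [N₂O] = 2.03 × e^(-0.682)
Step 4: [N₂O] = 2.03 × 0.505605 = 1.026 M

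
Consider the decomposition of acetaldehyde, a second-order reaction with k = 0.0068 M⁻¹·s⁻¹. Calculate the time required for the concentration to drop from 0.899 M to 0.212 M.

530.1 s

Step 1: For second-order: t = (1/[CH₃CHO] - 1/[CH₃CHO]₀)/k
Step 2: t = (1/0.212 - 1/0.899)/0.0068
Step 3: t = (4.717 - 1.112)/0.0068
Step 4: t = 3.605/0.0068 = 530.1 s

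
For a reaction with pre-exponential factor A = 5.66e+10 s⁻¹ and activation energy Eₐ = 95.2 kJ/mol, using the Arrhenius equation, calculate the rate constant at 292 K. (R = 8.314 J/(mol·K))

5.28e-07 s⁻¹

Step 1: Use the Arrhenius equation: k = A × exp(-Eₐ/RT)
Step 2: Convert Eₐ to J/mol: 95.2 kJ/mol = 95200 J/mol
Step 3: Calculate the exponent: -Eₐ/(RT) = -95200/(8.314 × 292) = -39.21426
Step 4: k = 5.66e+10 × exp(-39.21426)
Step 5: k = 5.66e+10 × 9.32102e-18 = 5.2757e-07 s⁻¹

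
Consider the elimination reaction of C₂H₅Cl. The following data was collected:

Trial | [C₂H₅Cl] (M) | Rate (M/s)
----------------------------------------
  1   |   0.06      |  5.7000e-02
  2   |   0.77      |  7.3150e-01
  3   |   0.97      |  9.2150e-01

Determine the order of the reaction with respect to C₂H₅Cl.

first order (1)

Step 1: Compare trials to find order n where rate₂/rate₁ = ([C₂H₅Cl]₂/[C₂H₅Cl]₁)^n
Step 2: rate₂/rate₁ = 7.3150e-01/5.7000e-02 = 12.83
Step 3: [C₂H₅Cl]₂/[C₂H₅Cl]₁ = 0.77/0.06 = 12.83
Step 4: n = ln(12.83)/ln(12.83) = 1.00 ≈ 1
Step 5: The reaction is first order in C₂H₅Cl.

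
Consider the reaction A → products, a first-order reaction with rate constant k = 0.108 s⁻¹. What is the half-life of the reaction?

6.418 s

Step 1: For a first-order reaction, t₁/₂ = ln(2)/k
Step 2: t₁/₂ = ln(2)/0.108
Step 3: t₁/₂ = 0.6931/0.108 = 6.418 s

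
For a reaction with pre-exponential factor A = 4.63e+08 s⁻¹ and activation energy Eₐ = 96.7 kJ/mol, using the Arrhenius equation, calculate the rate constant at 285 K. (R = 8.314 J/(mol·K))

8.75e-10 s⁻¹

Step 1: Use the Arrhenius equation: k = A × exp(-Eₐ/RT)
Step 2: Convert Eₐ to J/mol: 96.7 kJ/mol = 96700 J/mol
Step 3: Calculate the exponent: -Eₐ/(RT) = -96700/(8.314 × 285) = -40.81047
Step 4: k = 4.63e+08 × exp(-40.81047)
Step 5: k = 4.63e+08 × 1.88903e-18 = 8.7462e-10 s⁻¹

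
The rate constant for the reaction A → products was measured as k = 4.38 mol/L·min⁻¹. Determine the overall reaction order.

zeroth order (0)

Step 1: The units of k for an nth-order reaction are (concentration)^(1-n)·(time)⁻¹.
Step 2: Here k has units mol/L·min⁻¹, so the concentration exponent is 1.
Step 3: 1 - n = 1 ⇒ n = 0. The reaction is zeroth order.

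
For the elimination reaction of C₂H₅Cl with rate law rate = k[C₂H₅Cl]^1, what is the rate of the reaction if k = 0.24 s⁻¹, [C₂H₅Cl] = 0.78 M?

0.1872 M/s

Step 1: Identify the rate law: rate = k[C₂H₅Cl]^1
Step 2: Substitute values: rate = 0.24 × (0.78)^1
Step 3: Calculate: rate = 0.24 × 0.78 = 0.1872 M/s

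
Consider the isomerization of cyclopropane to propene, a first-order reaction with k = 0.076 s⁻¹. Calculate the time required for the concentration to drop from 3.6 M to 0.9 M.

18.24 s

Step 1: For first-order: t = ln([cyclopropane]₀/[cyclopropane])/k
Step 2: t = ln(3.6/0.9)/0.076
Step 3: t = ln(4)/0.076
Step 4: t = 1.386/0.076 = 18.24 s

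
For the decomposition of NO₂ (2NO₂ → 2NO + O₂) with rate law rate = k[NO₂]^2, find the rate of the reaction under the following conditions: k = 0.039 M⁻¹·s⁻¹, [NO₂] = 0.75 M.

0.02194 M/s

Step 1: Identify the rate law: rate = k[NO₂]^2
Step 2: Substitute values: rate = 0.039 × (0.75)^2
Step 3: Calculate: rate = 0.039 × 0.5625 = 0.0219375 M/s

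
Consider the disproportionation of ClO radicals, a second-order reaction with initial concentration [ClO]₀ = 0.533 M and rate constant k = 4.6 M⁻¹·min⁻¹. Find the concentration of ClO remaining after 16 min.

0.01325 M

Step 1: For a second-order reaction: 1/[ClO] = 1/[ClO]₀ + kt
Step 2: 1/[ClO] = 1/0.533 + 4.6 × 16
Step 3: 1/[ClO] = 1.876 + 73.6 = 75.48
Step 4: [ClO] = 1/75.48 = 0.01325 M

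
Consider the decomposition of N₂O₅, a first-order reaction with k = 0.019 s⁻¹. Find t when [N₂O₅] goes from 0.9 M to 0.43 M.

38.87 s

Step 1: For first-order: t = ln([N₂O₅]₀/[N₂O₅])/k
Step 2: t = ln(0.9/0.43)/0.019
Step 3: t = ln(2.093)/0.019
Step 4: t = 0.7386/0.019 = 38.87 s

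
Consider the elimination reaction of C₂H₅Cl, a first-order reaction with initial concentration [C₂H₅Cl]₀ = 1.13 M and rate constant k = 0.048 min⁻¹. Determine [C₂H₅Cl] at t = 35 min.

0.2106 M

Step 1: For a first-order reaction: [C₂H₅Cl] = [C₂H₅Cl]₀ × e^(-kt)
Step 2: [C₂H₅Cl] = 1.13 × e^(-0.048 × 35)
Step 3: [C₂H₅Cl] = 1.13 × e^(-1.68)
Step 4: [C₂H₅Cl] = 1.13 × 0.186374 = 0.2106 M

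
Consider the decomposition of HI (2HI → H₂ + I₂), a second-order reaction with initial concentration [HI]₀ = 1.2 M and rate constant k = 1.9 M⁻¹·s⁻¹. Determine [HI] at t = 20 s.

0.02575 M

Step 1: For a second-order reaction: 1/[HI] = 1/[HI]₀ + kt
Step 2: 1/[HI] = 1/1.2 + 1.9 × 20
Step 3: 1/[HI] = 0.8333 + 38 = 38.83
Step 4: [HI] = 1/38.83 = 0.02575 M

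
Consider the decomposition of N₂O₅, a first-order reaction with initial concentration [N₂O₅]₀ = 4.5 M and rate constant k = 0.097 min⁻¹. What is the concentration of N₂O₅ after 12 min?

1.405 M

Step 1: For a first-order reaction: [N₂O₅] = [N₂O₅]₀ × e^(-kt)
Step 2: [N₂O₅] = 4.5 × e^(-0.097 × 12)
Step 3: [N₂O₅] = 4.5 × e^(-1.164)
Step 4: [N₂O₅] = 4.5 × 0.312235 = 1.405 M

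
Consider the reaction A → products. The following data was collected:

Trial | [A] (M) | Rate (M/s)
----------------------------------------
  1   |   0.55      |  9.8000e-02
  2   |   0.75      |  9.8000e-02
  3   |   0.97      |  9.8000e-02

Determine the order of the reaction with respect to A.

zeroth order (0)

Step 1: Compare trials - when concentration changes, rate stays constant.
Step 2: rate₂/rate₁ = 9.8000e-02/9.8000e-02 = 1
Step 3: [A]₂/[A]₁ = 0.75/0.55 = 1.364
Step 4: Since rate ratio ≈ (conc ratio)^0, the reaction is zeroth order.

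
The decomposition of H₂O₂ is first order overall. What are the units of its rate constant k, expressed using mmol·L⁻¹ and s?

s⁻¹

Step 1: For overall order n, rate = k × (concentration)^n.
Step 2: Rate has units mmol·L⁻¹·s⁻¹; concentration term has units (mmol·L⁻¹)^1.
Step 3: k = rate / (concentration)^n, so units of k = (mmol·L⁻¹)^(1-1)·s⁻¹ = s⁻¹.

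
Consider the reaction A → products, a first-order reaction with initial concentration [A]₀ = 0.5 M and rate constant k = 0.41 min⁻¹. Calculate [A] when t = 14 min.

0.001607 M

Step 1: For a first-order reaction: [A] = [A]₀ × e^(-kt)
Step 2: [A] = 0.5 × e^(-0.41 × 14)
Step 3: [A] = 0.5 × e^(-5.74)
Step 4: [A] = 0.5 × 0.00321477 = 0.001607 M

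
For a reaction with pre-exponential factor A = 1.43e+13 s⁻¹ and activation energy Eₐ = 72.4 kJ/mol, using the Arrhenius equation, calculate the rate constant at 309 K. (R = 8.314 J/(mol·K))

8.24e+00 s⁻¹

Step 1: Use the Arrhenius equation: k = A × exp(-Eₐ/RT)
Step 2: Convert Eₐ to J/mol: 72.4 kJ/mol = 72400 J/mol
Step 3: Calculate the exponent: -Eₐ/(RT) = -72400/(8.314 × 309) = -28.18189
Step 4: k = 1.43e+13 × exp(-28.18189)
Step 5: k = 1.43e+13 × 5.76449e-13 = 8.2432e+00 s⁻¹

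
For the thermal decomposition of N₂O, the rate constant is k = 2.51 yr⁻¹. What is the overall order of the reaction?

first order (1)

Step 1: The units of k for an nth-order reaction are (concentration)^(1-n)·(time)⁻¹.
Step 2: Here k has units yr⁻¹, so the concentration exponent is 0.
Step 3: 1 - n = 0 ⇒ n = 1. The reaction is first order.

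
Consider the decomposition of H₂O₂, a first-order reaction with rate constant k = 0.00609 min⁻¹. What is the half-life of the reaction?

113.8 min

Step 1: For a first-order reaction, t₁/₂ = ln(2)/k
Step 2: t₁/₂ = ln(2)/0.00609
Step 3: t₁/₂ = 0.6931/0.00609 = 113.8 min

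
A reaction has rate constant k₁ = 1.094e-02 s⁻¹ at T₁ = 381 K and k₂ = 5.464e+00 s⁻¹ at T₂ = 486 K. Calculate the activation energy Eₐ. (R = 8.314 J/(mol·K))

91.1 kJ/mol

Step 1: Use the two-temperature Arrhenius form: ln(k₂/k₁) = -Eₐ/R × (1/T₂ - 1/T₁)
Step 2: ln(k₂/k₁) = ln(5.464e+00/1.094e-02) = ln(499.452) = 6.21351
Step 3: 1/T₂ - 1/T₁ = 1/486 - 1/381 = -5.670587e-04 K⁻¹
Step 4: Eₐ = -R × ln(k₂/k₁) / (1/T₂ - 1/T₁) = -8.314 × 6.21351 / -5.670587e-04
Step 5: Eₐ = 9.1100e+04 J/mol = 91.1 kJ/mol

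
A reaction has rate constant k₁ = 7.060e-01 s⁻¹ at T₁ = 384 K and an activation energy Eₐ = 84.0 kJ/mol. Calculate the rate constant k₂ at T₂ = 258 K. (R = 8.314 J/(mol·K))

1.855e-06 s⁻¹

Step 1: Use the two-temperature Arrhenius form: ln(k₂/k₁) = -Eₐ/R × (1/T₂ - 1/T₁)
Step 2: Convert Eₐ to J/mol: 84.0 kJ/mol = 84000 J/mol
Step 3: 1/T₂ - 1/T₁ = 1/258 - 1/384 = 1.271802e-03 K⁻¹
Step 4: ln(k₂/k₁) = -84000/8.314 × 1.271802e-03 = -12.84958
Step 5: k₂ = k₁ × exp(-12.84958) = 7.060e-01 × 2.62723e-06 = 1.855e-06 s⁻¹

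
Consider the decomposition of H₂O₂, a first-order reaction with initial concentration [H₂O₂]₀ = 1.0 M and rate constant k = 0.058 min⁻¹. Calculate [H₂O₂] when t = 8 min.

0.6288 M

Step 1: For a first-order reaction: [H₂O₂] = [H₂O₂]₀ × e^(-kt)
Step 2: [H₂O₂] = 1.0 × e^(-0.058 × 8)
Step 3: [H₂O₂] = 1.0 × e^(-0.464)
Step 4: [H₂O₂] = 1.0 × 0.628764 = 0.6288 M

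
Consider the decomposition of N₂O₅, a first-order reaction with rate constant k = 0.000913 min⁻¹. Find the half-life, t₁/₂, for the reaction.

759.2 min

Step 1: For a first-order reaction, t₁/₂ = ln(2)/k
Step 2: t₁/₂ = ln(2)/0.000913
Step 3: t₁/₂ = 0.6931/0.000913 = 759.2 min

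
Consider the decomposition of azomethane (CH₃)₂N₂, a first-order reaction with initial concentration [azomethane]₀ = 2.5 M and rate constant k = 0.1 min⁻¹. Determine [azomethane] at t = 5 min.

1.516 M

Step 1: For a first-order reaction: [azomethane] = [azomethane]₀ × e^(-kt)
Step 2: [azomethane] = 2.5 × e^(-0.1 × 5)
Step 3: [azomethane] = 2.5 × e^(-0.5)
Step 4: [azomethane] = 2.5 × 0.606531 = 1.516 M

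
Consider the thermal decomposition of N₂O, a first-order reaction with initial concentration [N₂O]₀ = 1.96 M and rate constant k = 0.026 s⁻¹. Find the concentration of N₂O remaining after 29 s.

0.9221 M

Step 1: For a first-order reaction: [N₂O] = [N₂O]₀ × e^(-kt)
Step 2: [N₂O] = 1.96 × e^(-0.026 × 29)
Step 3: [N₂O] = 1.96 × e^(-0.754)
Step 4: [N₂O] = 1.96 × 0.470481 = 0.9221 M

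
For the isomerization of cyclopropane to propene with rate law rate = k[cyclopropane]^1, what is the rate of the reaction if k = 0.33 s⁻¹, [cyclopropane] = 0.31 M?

0.1023 M/s

Step 1: Identify the rate law: rate = k[cyclopropane]^1
Step 2: Substitute values: rate = 0.33 × (0.31)^1
Step 3: Calculate: rate = 0.33 × 0.31 = 0.1023 M/s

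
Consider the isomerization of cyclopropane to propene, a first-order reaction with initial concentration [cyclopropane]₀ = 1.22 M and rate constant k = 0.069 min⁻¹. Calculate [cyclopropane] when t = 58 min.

0.0223 M

Step 1: For a first-order reaction: [cyclopropane] = [cyclopropane]₀ × e^(-kt)
Step 2: [cyclopropane] = 1.22 × e^(-0.069 × 58)
Step 3: [cyclopropane] = 1.22 × e^(-4.002)
Step 4: [cyclopropane] = 1.22 × 0.018279 = 0.0223 M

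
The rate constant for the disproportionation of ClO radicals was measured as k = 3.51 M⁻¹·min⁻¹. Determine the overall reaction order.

second order (2)

Step 1: The units of k for an nth-order reaction are (concentration)^(1-n)·(time)⁻¹.
Step 2: Here k has units M⁻¹·min⁻¹, so the concentration exponent is -1.
Step 3: 1 - n = -1 ⇒ n = 2. The reaction is second order.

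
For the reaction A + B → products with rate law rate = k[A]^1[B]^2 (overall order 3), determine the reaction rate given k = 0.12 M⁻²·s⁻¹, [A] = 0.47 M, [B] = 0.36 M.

0.007309 M/s

Step 1: The rate law is rate = k[A]^1[B]^2, overall order = 1+2 = 3
Step 2: Substitute values: rate = 0.12 × (0.47)^1 × (0.36)^2
Step 3: rate = 0.12 × 0.47 × 0.1296 = 0.00730944 M/s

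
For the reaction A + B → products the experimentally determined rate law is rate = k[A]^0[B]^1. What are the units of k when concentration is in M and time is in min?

min⁻¹

Step 1: Overall order = 0 + 1 = 1.
Step 2: rate has units M·min⁻¹; [A]^0[B]^1 has units M^1.
Step 3: k = rate/([A]^0[B]^1), so units of k = M^(1-1)·min⁻¹ = min⁻¹.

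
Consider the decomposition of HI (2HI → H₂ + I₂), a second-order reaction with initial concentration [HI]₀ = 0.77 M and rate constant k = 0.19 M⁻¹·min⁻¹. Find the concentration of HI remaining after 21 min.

0.1891 M

Step 1: For a second-order reaction: 1/[HI] = 1/[HI]₀ + kt
Step 2: 1/[HI] = 1/0.77 + 0.19 × 21
Step 3: 1/[HI] = 1.299 + 3.99 = 5.289
Step 4: [HI] = 1/5.289 = 0.1891 M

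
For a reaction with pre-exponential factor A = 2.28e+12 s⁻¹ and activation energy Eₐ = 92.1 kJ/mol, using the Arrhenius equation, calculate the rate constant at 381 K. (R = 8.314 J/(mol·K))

5.38e-01 s⁻¹

Step 1: Use the Arrhenius equation: k = A × exp(-Eₐ/RT)
Step 2: Convert Eₐ to J/mol: 92.1 kJ/mol = 92100 J/mol
Step 3: Calculate the exponent: -Eₐ/(RT) = -92100/(8.314 × 381) = -29.07533
Step 4: k = 2.28e+12 × exp(-29.07533)
Step 5: k = 2.28e+12 × 2.35909e-13 = 5.3787e-01 s⁻¹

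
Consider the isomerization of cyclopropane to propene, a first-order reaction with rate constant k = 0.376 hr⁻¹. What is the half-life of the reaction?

1.843 hr

Step 1: For a first-order reaction, t₁/₂ = ln(2)/k
Step 2: t₁/₂ = ln(2)/0.376
Step 3: t₁/₂ = 0.6931/0.376 = 1.843 hr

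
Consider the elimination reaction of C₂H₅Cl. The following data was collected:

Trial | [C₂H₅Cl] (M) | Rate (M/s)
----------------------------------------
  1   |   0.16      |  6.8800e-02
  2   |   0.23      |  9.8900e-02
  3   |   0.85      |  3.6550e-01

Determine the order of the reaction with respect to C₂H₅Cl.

first order (1)

Step 1: Compare trials to find order n where rate₂/rate₁ = ([C₂H₅Cl]₂/[C₂H₅Cl]₁)^n
Step 2: rate₂/rate₁ = 9.8900e-02/6.8800e-02 = 1.438
Step 3: [C₂H₅Cl]₂/[C₂H₅Cl]₁ = 0.23/0.16 = 1.438
Step 4: n = ln(1.438)/ln(1.438) = 1.00 ≈ 1
Step 5: The reaction is first order in C₂H₅Cl.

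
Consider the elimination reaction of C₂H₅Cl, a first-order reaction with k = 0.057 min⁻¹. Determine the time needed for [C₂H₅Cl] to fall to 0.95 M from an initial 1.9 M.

12.16 min

Step 1: For first-order: t = ln([C₂H₅Cl]₀/[C₂H₅Cl])/k
Step 2: t = ln(1.9/0.95)/0.057
Step 3: t = ln(2)/0.057
Step 4: t = 0.6931/0.057 = 12.16 min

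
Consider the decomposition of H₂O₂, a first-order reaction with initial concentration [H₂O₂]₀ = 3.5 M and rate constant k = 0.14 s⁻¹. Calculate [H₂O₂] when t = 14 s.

0.493 M

Step 1: For a first-order reaction: [H₂O₂] = [H₂O₂]₀ × e^(-kt)
Step 2: [H₂O₂] = 3.5 × e^(-0.14 × 14)
Step 3: [H₂O₂] = 3.5 × e^(-1.96)
Step 4: [H₂O₂] = 3.5 × 0.140858 = 0.493 M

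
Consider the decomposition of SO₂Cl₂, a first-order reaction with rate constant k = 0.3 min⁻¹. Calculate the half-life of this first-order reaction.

2.31 min

Step 1: For a first-order reaction, t₁/₂ = ln(2)/k
Step 2: t₁/₂ = ln(2)/0.3
Step 3: t₁/₂ = 0.6931/0.3 = 2.31 min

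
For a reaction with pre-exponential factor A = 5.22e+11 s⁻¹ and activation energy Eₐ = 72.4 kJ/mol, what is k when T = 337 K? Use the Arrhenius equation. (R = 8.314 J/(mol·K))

3.13e+00 s⁻¹

Step 1: Use the Arrhenius equation: k = A × exp(-Eₐ/RT)
Step 2: Convert Eₐ to J/mol: 72.4 kJ/mol = 72400 J/mol
Step 3: Calculate the exponent: -Eₐ/(RT) = -72400/(8.314 × 337) = -25.84037
Step 4: k = 5.22e+11 × exp(-25.84037)
Step 5: k = 5.22e+11 × 5.99335e-12 = 3.1285e+00 s⁻¹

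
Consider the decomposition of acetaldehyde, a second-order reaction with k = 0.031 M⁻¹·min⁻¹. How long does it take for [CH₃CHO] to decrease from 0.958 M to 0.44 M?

39.64 min

Step 1: For second-order: t = (1/[CH₃CHO] - 1/[CH₃CHO]₀)/k
Step 2: t = (1/0.44 - 1/0.958)/0.031
Step 3: t = (2.273 - 1.044)/0.031
Step 4: t = 1.229/0.031 = 39.64 min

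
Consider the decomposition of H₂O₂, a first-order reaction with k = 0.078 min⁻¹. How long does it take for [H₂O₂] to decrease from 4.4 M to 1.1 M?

17.77 min

Step 1: For first-order: t = ln([H₂O₂]₀/[H₂O₂])/k
Step 2: t = ln(4.4/1.1)/0.078
Step 3: t = ln(4)/0.078
Step 4: t = 1.386/0.078 = 17.77 min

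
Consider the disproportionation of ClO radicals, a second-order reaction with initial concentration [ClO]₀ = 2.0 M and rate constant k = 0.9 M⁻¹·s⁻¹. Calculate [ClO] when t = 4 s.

0.2439 M

Step 1: For a second-order reaction: 1/[ClO] = 1/[ClO]₀ + kt
Step 2: 1/[ClO] = 1/2.0 + 0.9 × 4
Step 3: 1/[ClO] = 0.5 + 3.6 = 4.1
Step 4: [ClO] = 1/4.1 = 0.2439 M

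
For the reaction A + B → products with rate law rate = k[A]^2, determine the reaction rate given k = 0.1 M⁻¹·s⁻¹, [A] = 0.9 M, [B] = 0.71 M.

0.081 M/s

Step 1: The rate law is rate = k[A]^2
Step 2: Note that the rate does not depend on [B] (zero order in B).
Step 3: rate = 0.1 × (0.9)^2 = 0.081 M/s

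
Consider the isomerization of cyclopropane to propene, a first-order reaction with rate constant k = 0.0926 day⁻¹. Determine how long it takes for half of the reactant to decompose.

7.485 day

Step 1: For a first-order reaction, t₁/₂ = ln(2)/k
Step 2: t₁/₂ = ln(2)/0.0926
Step 3: t₁/₂ = 0.6931/0.0926 = 7.485 day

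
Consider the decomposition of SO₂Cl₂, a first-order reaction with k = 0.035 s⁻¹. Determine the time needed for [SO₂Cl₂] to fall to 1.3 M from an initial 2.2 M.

15.03 s

Step 1: For first-order: t = ln([SO₂Cl₂]₀/[SO₂Cl₂])/k
Step 2: t = ln(2.2/1.3)/0.035
Step 3: t = ln(1.692)/0.035
Step 4: t = 0.5261/0.035 = 15.03 s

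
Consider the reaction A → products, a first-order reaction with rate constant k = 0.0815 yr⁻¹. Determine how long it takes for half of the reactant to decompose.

8.505 yr

Step 1: For a first-order reaction, t₁/₂ = ln(2)/k
Step 2: t₁/₂ = ln(2)/0.0815
Step 3: t₁/₂ = 0.6931/0.0815 = 8.505 yr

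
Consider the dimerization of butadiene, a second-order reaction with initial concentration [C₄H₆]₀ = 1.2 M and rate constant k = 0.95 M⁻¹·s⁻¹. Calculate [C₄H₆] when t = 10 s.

0.09677 M

Step 1: For a second-order reaction: 1/[C₄H₆] = 1/[C₄H₆]₀ + kt
Step 2: 1/[C₄H₆] = 1/1.2 + 0.95 × 10
Step 3: 1/[C₄H₆] = 0.8333 + 9.5 = 10.33
Step 4: [C₄H₆] = 1/10.33 = 0.09677 M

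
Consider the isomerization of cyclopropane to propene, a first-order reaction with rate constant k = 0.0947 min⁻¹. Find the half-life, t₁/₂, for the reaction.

7.319 min

Step 1: For a first-order reaction, t₁/₂ = ln(2)/k
Step 2: t₁/₂ = ln(2)/0.0947
Step 3: t₁/₂ = 0.6931/0.0947 = 7.319 min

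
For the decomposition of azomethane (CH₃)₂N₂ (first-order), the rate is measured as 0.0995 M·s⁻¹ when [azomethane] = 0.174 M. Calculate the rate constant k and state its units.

0.5718 s⁻¹

Step 1: rate = k[azomethane]^1, so k = rate / [azomethane]^1.
Step 2: k = 0.0995 / (0.174)^1 = 0.0995 / 0.174.
Step 3: k = 0.5718 s⁻¹.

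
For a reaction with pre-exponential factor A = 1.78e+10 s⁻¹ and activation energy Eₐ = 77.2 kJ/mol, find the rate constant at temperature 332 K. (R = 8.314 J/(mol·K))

1.27e-02 s⁻¹

Step 1: Use the Arrhenius equation: k = A × exp(-Eₐ/RT)
Step 2: Convert Eₐ to J/mol: 77.2 kJ/mol = 77200 J/mol
Step 3: Calculate the exponent: -Eₐ/(RT) = -77200/(8.314 × 332) = -27.96850
Step 4: k = 1.78e+10 × exp(-27.96850)
Step 5: k = 1.78e+10 × 7.13567e-13 = 1.2701e-02 s⁻¹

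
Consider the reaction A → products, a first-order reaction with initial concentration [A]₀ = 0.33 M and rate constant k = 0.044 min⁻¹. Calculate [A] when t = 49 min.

0.03821 M

Step 1: For a first-order reaction: [A] = [A]₀ × e^(-kt)
Step 2: [A] = 0.33 × e^(-0.044 × 49)
Step 3: [A] = 0.33 × e^(-2.156)
Step 4: [A] = 0.33 × 0.115787 = 0.03821 M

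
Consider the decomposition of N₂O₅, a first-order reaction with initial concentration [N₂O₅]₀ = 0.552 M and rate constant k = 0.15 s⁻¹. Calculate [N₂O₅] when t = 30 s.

0.006132 M

Step 1: For a first-order reaction: [N₂O₅] = [N₂O₅]₀ × e^(-kt)
Step 2: [N₂O₅] = 0.552 × e^(-0.15 × 30)
Step 3: [N₂O₅] = 0.552 × e^(-4.5)
Step 4: [N₂O₅] = 0.552 × 0.011109 = 0.006132 M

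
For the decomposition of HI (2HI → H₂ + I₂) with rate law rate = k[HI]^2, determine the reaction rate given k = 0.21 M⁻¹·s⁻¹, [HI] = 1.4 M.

0.4116 M/s

Step 1: Identify the rate law: rate = k[HI]^2
Step 2: Substitute values: rate = 0.21 × (1.4)^2
Step 3: Calculate: rate = 0.21 × 1.96 = 0.4116 M/s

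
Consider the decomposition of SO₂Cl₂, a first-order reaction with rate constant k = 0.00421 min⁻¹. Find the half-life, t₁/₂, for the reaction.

164.6 min

Step 1: For a first-order reaction, t₁/₂ = ln(2)/k
Step 2: t₁/₂ = ln(2)/0.00421
Step 3: t₁/₂ = 0.6931/0.00421 = 164.6 min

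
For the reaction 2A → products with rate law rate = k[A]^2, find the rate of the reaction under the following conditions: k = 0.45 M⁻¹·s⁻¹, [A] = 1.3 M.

0.7605 M/s

Step 1: Identify the rate law: rate = k[A]^2
Step 2: Substitute values: rate = 0.45 × (1.3)^2
Step 3: Calculate: rate = 0.45 × 1.69 = 0.7605 M/s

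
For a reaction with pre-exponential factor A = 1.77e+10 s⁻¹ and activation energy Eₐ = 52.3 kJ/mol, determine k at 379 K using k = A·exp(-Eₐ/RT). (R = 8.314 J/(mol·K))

1.10e+03 s⁻¹

Step 1: Use the Arrhenius equation: k = A × exp(-Eₐ/RT)
Step 2: Convert Eₐ to J/mol: 52.3 kJ/mol = 52300 J/mol
Step 3: Calculate the exponent: -Eₐ/(RT) = -52300/(8.314 × 379) = -16.59787
Step 4: k = 1.77e+10 × exp(-16.59787)
Step 5: k = 1.77e+10 × 6.18923e-08 = 1.0955e+03 s⁻¹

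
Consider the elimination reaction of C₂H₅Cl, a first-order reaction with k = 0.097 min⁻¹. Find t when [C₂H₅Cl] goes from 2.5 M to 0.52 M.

16.19 min

Step 1: For first-order: t = ln([C₂H₅Cl]₀/[C₂H₅Cl])/k
Step 2: t = ln(2.5/0.52)/0.097
Step 3: t = ln(4.808)/0.097
Step 4: t = 1.57/0.097 = 16.19 min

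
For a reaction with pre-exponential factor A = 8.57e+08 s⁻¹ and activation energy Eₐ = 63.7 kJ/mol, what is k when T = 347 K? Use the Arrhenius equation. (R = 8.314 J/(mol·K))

2.21e-01 s⁻¹

Step 1: Use the Arrhenius equation: k = A × exp(-Eₐ/RT)
Step 2: Convert Eₐ to J/mol: 63.7 kJ/mol = 63700 J/mol
Step 3: Calculate the exponent: -Eₐ/(RT) = -63700/(8.314 × 347) = -22.08004
Step 4: k = 8.57e+08 × exp(-22.08004)
Step 5: k = 8.57e+08 × 2.57490e-10 = 2.2067e-01 s⁻¹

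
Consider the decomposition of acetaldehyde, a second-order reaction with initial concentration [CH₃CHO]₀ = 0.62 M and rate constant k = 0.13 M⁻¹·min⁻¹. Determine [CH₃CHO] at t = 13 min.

0.3028 M

Step 1: For a second-order reaction: 1/[CH₃CHO] = 1/[CH₃CHO]₀ + kt
Step 2: 1/[CH₃CHO] = 1/0.62 + 0.13 × 13
Step 3: 1/[CH₃CHO] = 1.613 + 1.69 = 3.303
Step 4: [CH₃CHO] = 1/3.303 = 0.3028 M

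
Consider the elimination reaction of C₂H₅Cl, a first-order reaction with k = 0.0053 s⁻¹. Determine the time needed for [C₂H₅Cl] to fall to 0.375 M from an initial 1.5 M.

261.6 s

Step 1: For first-order: t = ln([C₂H₅Cl]₀/[C₂H₅Cl])/k
Step 2: t = ln(1.5/0.375)/0.0053
Step 3: t = ln(4)/0.0053
Step 4: t = 1.386/0.0053 = 261.6 s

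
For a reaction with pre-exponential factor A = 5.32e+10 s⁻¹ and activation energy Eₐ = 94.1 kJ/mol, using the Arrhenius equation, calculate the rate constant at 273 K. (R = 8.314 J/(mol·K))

5.26e-08 s⁻¹

Step 1: Use the Arrhenius equation: k = A × exp(-Eₐ/RT)
Step 2: Convert Eₐ to J/mol: 94.1 kJ/mol = 94100 J/mol
Step 3: Calculate the exponent: -Eₐ/(RT) = -94100/(8.314 × 273) = -41.45882
Step 4: k = 5.32e+10 × exp(-41.45882)
Step 5: k = 5.32e+10 × 9.87787e-19 = 5.2550e-08 s⁻¹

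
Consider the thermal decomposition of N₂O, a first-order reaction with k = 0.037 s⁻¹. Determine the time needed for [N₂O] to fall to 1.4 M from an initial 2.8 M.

18.73 s

Step 1: For first-order: t = ln([N₂O]₀/[N₂O])/k
Step 2: t = ln(2.8/1.4)/0.037
Step 3: t = ln(2)/0.037
Step 4: t = 0.6931/0.037 = 18.73 s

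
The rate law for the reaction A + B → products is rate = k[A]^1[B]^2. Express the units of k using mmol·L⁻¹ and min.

(mmol·L⁻¹)⁻²·min⁻¹

Step 1: Overall order = 1 + 2 = 3.
Step 2: rate has units mmol·L⁻¹·min⁻¹; [A]^1[B]^2 has units (mmol·L⁻¹)^3.
Step 3: k = rate/([A]^1[B]^2), so units of k = (mmol·L⁻¹)^(1-3)·min⁻¹ = (mmol·L⁻¹)⁻²·min⁻¹.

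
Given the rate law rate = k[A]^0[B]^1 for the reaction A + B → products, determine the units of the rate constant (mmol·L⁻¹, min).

min⁻¹

Step 1: Overall order = 0 + 1 = 1.
Step 2: rate has units mmol·L⁻¹·min⁻¹; [A]^0[B]^1 has units (mmol·L⁻¹)^1.
Step 3: k = rate/([A]^0[B]^1), so units of k = (mmol·L⁻¹)^(1-1)·min⁻¹ = min⁻¹.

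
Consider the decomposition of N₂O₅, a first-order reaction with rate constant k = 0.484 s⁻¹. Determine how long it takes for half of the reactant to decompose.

1.432 s

Step 1: For a first-order reaction, t₁/₂ = ln(2)/k
Step 2: t₁/₂ = ln(2)/0.484
Step 3: t₁/₂ = 0.6931/0.484 = 1.432 s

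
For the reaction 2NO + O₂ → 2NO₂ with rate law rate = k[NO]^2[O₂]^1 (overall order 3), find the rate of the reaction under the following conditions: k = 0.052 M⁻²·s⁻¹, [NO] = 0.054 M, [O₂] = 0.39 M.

5.914e-05 M/s

Step 1: The rate law is rate = k[NO]^2[O₂]^1, overall order = 2+1 = 3
Step 2: Substitute values: rate = 0.052 × (0.054)^2 × (0.39)^1
Step 3: rate = 0.052 × 0.002916 × 0.39 = 5.91365e-05 M/s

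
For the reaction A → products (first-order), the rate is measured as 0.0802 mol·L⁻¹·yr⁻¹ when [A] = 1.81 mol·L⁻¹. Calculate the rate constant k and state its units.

0.04431 yr⁻¹

Step 1: rate = k[A]^1, so k = rate / [A]^1.
Step 2: k = 0.0802 / (1.81)^1 = 0.0802 / 1.81.
Step 3: k = 0.04431 yr⁻¹.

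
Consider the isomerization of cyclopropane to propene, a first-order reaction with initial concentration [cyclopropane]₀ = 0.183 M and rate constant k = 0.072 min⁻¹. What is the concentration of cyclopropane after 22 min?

0.03754 M

Step 1: For a first-order reaction: [cyclopropane] = [cyclopropane]₀ × e^(-kt)
Step 2: [cyclopropane] = 0.183 × e^(-0.072 × 22)
Step 3: [cyclopropane] = 0.183 × e^(-1.584)
Step 4: [cyclopropane] = 0.183 × 0.205153 = 0.03754 M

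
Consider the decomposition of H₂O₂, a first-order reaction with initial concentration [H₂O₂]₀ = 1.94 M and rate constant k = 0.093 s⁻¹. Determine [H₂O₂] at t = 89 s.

0.0004933 M

Step 1: For a first-order reaction: [H₂O₂] = [H₂O₂]₀ × e^(-kt)
Step 2: [H₂O₂] = 1.94 × e^(-0.093 × 89)
Step 3: [H₂O₂] = 1.94 × e^(-8.277)
Step 4: [H₂O₂] = 1.94 × 0.000254299 = 0.0004933 M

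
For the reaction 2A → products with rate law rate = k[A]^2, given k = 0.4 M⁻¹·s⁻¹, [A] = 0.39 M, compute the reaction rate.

0.06084 M/s

Step 1: Identify the rate law: rate = k[A]^2
Step 2: Substitute values: rate = 0.4 × (0.39)^2
Step 3: Calculate: rate = 0.4 × 0.1521 = 0.06084 M/s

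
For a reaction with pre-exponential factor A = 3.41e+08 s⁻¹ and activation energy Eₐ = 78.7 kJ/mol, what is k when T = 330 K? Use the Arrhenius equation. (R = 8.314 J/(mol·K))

1.19e-04 s⁻¹

Step 1: Use the Arrhenius equation: k = A × exp(-Eₐ/RT)
Step 2: Convert Eₐ to J/mol: 78.7 kJ/mol = 78700 J/mol
Step 3: Calculate the exponent: -Eₐ/(RT) = -78700/(8.314 × 330) = -28.68473
Step 4: k = 3.41e+08 × exp(-28.68473)
Step 5: k = 3.41e+08 × 3.48642e-13 = 1.1889e-04 s⁻¹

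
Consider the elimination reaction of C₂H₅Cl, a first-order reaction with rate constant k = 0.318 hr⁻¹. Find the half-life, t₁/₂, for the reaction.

2.18 hr

Step 1: For a first-order reaction, t₁/₂ = ln(2)/k
Step 2: t₁/₂ = ln(2)/0.318
Step 3: t₁/₂ = 0.6931/0.318 = 2.18 hr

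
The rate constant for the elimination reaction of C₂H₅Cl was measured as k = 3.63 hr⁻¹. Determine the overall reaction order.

first order (1)

Step 1: The units of k for an nth-order reaction are (concentration)^(1-n)·(time)⁻¹.
Step 2: Here k has units hr⁻¹, so the concentration exponent is 0.
Step 3: 1 - n = 0 ⇒ n = 1. The reaction is first order.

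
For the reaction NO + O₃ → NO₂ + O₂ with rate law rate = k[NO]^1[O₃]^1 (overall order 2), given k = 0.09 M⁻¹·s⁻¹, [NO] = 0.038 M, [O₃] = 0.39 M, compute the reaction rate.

0.001334 M/s

Step 1: The rate law is rate = k[NO]^1[O₃]^1, overall order = 1+1 = 2
Step 2: Substitute values: rate = 0.09 × (0.038)^1 × (0.39)^1
Step 3: rate = 0.09 × 0.038 × 0.39 = 0.0013338 M/s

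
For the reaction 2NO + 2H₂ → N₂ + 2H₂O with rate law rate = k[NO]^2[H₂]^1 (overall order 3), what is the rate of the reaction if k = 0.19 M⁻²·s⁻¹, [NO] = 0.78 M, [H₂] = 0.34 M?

0.0393 M/s

Step 1: The rate law is rate = k[NO]^2[H₂]^1, overall order = 2+1 = 3
Step 2: Substitute values: rate = 0.19 × (0.78)^2 × (0.34)^1
Step 3: rate = 0.19 × 0.6084 × 0.34 = 0.0393026 M/s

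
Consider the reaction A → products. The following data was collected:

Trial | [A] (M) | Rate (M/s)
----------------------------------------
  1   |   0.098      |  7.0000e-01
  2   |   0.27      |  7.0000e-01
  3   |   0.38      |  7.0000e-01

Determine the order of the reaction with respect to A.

zeroth order (0)

Step 1: Compare trials - when concentration changes, rate stays constant.
Step 2: rate₂/rate₁ = 7.0000e-01/7.0000e-01 = 1
Step 3: [A]₂/[A]₁ = 0.27/0.098 = 2.755
Step 4: Since rate ratio ≈ (conc ratio)^0, the reaction is zeroth order.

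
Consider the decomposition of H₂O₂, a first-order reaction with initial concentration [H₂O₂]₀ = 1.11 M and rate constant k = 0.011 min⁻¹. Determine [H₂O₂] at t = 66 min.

0.5371 M

Step 1: For a first-order reaction: [H₂O₂] = [H₂O₂]₀ × e^(-kt)
Step 2: [H₂O₂] = 1.11 × e^(-0.011 × 66)
Step 3: [H₂O₂] = 1.11 × e^(-0.726)
Step 4: [H₂O₂] = 1.11 × 0.48384 = 0.5371 M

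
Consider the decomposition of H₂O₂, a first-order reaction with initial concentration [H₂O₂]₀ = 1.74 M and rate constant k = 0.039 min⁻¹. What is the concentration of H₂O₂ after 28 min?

0.5838 M

Step 1: For a first-order reaction: [H₂O₂] = [H₂O₂]₀ × e^(-kt)
Step 2: [H₂O₂] = 1.74 × e^(-0.039 × 28)
Step 3: [H₂O₂] = 1.74 × e^(-1.092)
Step 4: [H₂O₂] = 1.74 × 0.335545 = 0.5838 M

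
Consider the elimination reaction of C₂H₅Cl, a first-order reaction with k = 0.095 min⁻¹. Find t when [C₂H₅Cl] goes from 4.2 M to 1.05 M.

14.59 min

Step 1: For first-order: t = ln([C₂H₅Cl]₀/[C₂H₅Cl])/k
Step 2: t = ln(4.2/1.05)/0.095
Step 3: t = ln(4)/0.095
Step 4: t = 1.386/0.095 = 14.59 min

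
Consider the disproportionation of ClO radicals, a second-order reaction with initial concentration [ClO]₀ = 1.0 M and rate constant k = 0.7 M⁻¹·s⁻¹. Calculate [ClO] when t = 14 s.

0.09259 M

Step 1: For a second-order reaction: 1/[ClO] = 1/[ClO]₀ + kt
Step 2: 1/[ClO] = 1/1.0 + 0.7 × 14
Step 3: 1/[ClO] = 1 + 9.8 = 10.8
Step 4: [ClO] = 1/10.8 = 0.09259 M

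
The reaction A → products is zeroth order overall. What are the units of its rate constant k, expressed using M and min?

M·min⁻¹

Step 1: For overall order n, rate = k × (concentration)^n.
Step 2: Rate has units M·min⁻¹; concentration term has units M^0.
Step 3: k = rate / (concentration)^n, so units of k = M^(1-0)·min⁻¹ = M·min⁻¹.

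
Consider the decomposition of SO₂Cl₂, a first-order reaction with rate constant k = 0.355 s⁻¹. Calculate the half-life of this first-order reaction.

1.953 s

Step 1: For a first-order reaction, t₁/₂ = ln(2)/k
Step 2: t₁/₂ = ln(2)/0.355
Step 3: t₁/₂ = 0.6931/0.355 = 1.953 s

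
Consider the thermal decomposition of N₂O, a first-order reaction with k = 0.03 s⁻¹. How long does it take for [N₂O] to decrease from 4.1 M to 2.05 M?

23.1 s

Step 1: For first-order: t = ln([N₂O]₀/[N₂O])/k
Step 2: t = ln(4.1/2.05)/0.03
Step 3: t = ln(2)/0.03
Step 4: t = 0.6931/0.03 = 23.1 s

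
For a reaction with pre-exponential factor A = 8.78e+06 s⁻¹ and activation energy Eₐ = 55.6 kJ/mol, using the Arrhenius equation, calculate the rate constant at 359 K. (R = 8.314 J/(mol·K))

7.13e-02 s⁻¹

Step 1: Use the Arrhenius equation: k = A × exp(-Eₐ/RT)
Step 2: Convert Eₐ to J/mol: 55.6 kJ/mol = 55600 J/mol
Step 3: Calculate the exponent: -Eₐ/(RT) = -55600/(8.314 × 359) = -18.62818
Step 4: k = 8.78e+06 × exp(-18.62818)
Step 5: k = 8.78e+06 × 8.12614e-09 = 7.1348e-02 s⁻¹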